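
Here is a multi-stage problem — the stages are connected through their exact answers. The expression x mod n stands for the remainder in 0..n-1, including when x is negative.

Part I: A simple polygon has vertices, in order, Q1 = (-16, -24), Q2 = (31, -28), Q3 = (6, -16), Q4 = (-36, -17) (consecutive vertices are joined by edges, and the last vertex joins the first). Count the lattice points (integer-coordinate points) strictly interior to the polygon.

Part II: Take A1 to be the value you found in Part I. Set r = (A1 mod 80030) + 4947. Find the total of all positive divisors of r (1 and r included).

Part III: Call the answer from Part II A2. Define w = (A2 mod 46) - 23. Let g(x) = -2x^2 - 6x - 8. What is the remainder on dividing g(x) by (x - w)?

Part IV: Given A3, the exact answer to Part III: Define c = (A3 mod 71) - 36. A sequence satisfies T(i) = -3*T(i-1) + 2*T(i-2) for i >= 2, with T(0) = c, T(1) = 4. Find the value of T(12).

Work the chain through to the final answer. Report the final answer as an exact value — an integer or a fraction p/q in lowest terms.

Part I: cross terms: (-16*-28 - 31*-24)=1192, (31*-16 - 6*-28)=-328, (6*-17 - -36*-16)=-678, (-36*-24 - -16*-17)=592; twice the area = |778| = 778; area = 389; boundary points = 1 + 1 + 1 + 1 = 4; strictly interior points = area - boundary/2 + 1 = 388; answer 388
Part II: A1 = 388; r = 5335; 5335 = 5 * 11 * 97; sigma = (1 + 5) * (1 + 11) * (1 + 97) = 6 * 12 * 98 = 7056; answer 7056
Part III: A2 = 7056; w = -5; remainder = value at the root: -2*(-5)^2 - 6*(-5)^1 - 8 = (-50) + (30) + (-8) = -28; answer -28
Part IV: A3 = -28; c = 7; T(2) = -3*(4) + 2*(7) = 2; iterating: T(2)=2, T(3)=2, T(4)=-2, T(5)=10, T(6)=-34, T(7)=122, T(8)=-434, T(9)=1546, T(10)=-5506, T(11)=19610, T(12)=-69842; answer -69842

-69842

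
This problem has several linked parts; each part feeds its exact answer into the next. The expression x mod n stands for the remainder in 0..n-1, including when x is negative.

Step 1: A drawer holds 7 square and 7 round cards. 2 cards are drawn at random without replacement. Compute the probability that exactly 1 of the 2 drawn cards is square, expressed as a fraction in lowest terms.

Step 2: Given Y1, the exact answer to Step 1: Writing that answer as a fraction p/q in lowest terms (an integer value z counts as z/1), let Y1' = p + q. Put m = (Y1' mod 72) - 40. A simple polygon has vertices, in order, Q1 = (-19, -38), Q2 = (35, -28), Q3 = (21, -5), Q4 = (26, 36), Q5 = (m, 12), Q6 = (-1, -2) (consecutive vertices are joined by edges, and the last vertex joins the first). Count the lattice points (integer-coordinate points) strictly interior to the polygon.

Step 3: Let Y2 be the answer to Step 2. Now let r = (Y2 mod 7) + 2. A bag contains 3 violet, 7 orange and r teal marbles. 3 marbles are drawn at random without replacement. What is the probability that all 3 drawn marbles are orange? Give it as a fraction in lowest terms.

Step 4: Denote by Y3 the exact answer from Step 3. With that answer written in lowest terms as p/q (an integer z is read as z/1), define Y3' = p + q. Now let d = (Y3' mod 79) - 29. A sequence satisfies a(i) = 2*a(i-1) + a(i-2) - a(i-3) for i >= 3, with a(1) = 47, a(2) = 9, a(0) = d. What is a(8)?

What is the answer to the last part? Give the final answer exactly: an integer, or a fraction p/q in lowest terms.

Step 1: total draws C(14,2) = 91; favorable C(7,1)*C(7,1) = 49; P = 7/13; answer 7/13
Step 2: Y1 = 7/13; threaded value p + q = 20; m = -20; cross terms: (-19*-28 - 35*-38)=1862, (35*-5 - 21*-28)=413, (21*36 - 26*-5)=886, (26*12 - -20*36)=1032, (-20*-2 - -1*12)=52, (-1*-38 - -19*-2)=0; twice the area = |4245| = 4245; area = 4245/2; boundary points = 2 + 1 + 1 + 2 + 1 + 18 = 25; strictly interior points = area - boundary/2 + 1 = 2111; answer 2111
Step 3: Y2 = 2111; r = 6; total draws C(16,3) = 560; favorable C(7,3) = 35; P = 1/16; answer 1/16
Step 4: Y3 = 1/16; threaded value p + q = 17; d = -12; a(3) = 2*(9) + 1*(47) - 1*(-12) = 77; iterating: a(3)=77, a(4)=116, a(5)=300, a(6)=639, a(7)=1462, a(8)=3263; answer 3263

3263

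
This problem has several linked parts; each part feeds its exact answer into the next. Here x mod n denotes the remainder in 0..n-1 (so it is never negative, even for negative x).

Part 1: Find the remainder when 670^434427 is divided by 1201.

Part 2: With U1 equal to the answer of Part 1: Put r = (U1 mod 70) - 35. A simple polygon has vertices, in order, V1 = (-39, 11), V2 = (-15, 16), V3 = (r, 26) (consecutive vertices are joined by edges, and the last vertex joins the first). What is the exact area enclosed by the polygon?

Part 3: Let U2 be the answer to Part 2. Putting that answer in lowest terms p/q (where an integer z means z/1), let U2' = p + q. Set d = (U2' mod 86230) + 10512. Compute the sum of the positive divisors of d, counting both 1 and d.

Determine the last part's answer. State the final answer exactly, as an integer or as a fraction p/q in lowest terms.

10614

Part 1: squarings mod 1201: 670^1=670, 670^2=927, 670^4=614, 670^8=1083, 670^16=713, 670^32=346, 670^64=817, 670^128=934, 670^256=430, 670^512=1147, 670^1024=514, 670^2048=1177, 670^4096=576, 670^8192=300, 670^16384=1126, 670^32768=821, 670^65536=280, 670^131072=335, 670^262144=532; 670^434427 = 670^1 * 670^2 * 670^8 * 670^16 * 670^32 * 670^64 * 670^128 * 670^8192 * 670^32768 * 670^131072 * 670^262144 = 938 (mod 1201); answer 938
Part 2: U1 = 938; r = -7; cross terms: (-39*16 - -15*11)=-459, (-15*26 - -7*16)=-278, (-7*11 - -39*26)=937; twice the area = |200| = 200; area = 100; answer 100
Part 3: U2 = 100; threaded value p + q = 101; d = 10613; 10613 is prime, so its only divisors are 1 and 10613; sigma = 1 + 10613 = 10614; answer 10614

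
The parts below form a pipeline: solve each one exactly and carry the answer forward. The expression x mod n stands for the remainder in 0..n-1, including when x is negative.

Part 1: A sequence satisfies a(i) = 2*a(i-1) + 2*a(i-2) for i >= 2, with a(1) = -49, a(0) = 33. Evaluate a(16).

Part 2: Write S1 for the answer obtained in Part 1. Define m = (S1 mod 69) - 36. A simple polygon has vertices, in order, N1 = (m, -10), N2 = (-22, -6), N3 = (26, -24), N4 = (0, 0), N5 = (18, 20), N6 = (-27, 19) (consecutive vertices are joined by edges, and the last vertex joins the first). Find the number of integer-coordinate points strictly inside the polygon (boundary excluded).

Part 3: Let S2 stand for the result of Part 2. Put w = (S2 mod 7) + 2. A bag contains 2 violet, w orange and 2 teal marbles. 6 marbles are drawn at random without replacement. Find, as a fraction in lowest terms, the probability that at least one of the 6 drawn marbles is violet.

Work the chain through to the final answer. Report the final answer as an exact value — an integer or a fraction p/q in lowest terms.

13/15

Part 1: a(2) = 2*(-49) + 2*(33) = -32; iterating: a(2)=-32, a(3)=-162, a(4)=-388, a(5)=-1100, a(6)=-2976, a(7)=-8152, a(8)=-22256, a(9)=-60816, a(10)=-166144, a(11)=-453920, a(12)=-1240128, a(13)=-3388096, a(14)=-9256448, a(15)=-25289088, a(16)=-69091072; answer -69091072
Part 2: S1 = -69091072; m = -28; cross terms: (-28*-6 - -22*-10)=-52, (-22*-24 - 26*-6)=684, (26*0 - 0*-24)=0, (0*20 - 18*0)=0, (18*19 - -27*20)=882, (-27*-10 - -28*19)=802; twice the area = |2316| = 2316; area = 1158; boundary points = 2 + 6 + 2 + 2 + 1 + 1 = 14; strictly interior points = area - boundary/2 + 1 = 1152; answer 1152
Part 3: S2 = 1152; w = 6; total draws C(10,6) = 210; complement C(8,6) = 28; favorable 210 - 28 = 182; P = 13/15; answer 13/15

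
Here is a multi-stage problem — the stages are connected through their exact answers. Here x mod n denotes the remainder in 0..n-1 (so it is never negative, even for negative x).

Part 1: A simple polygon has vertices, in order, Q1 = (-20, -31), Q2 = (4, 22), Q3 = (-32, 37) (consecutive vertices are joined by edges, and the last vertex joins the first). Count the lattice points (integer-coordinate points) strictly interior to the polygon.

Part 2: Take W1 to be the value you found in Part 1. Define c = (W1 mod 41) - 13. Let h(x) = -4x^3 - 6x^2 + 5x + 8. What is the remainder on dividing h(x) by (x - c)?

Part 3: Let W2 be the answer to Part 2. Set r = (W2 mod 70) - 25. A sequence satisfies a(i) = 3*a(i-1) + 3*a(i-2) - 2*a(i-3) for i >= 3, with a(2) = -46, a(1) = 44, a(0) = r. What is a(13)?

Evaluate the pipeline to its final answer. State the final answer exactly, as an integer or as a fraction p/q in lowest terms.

Part 1: cross terms: (-20*22 - 4*-31)=-316, (4*37 - -32*22)=852, (-32*-31 - -20*37)=1732; twice the area = |2268| = 2268; area = 1134; boundary points = 1 + 3 + 4 = 8; strictly interior points = area - boundary/2 + 1 = 1131; answer 1131
Part 2: W1 = 1131; c = 11; remainder = value at the root: -4*(11)^3 - 6*(11)^2 + 5*(11)^1 + 8 = (-5324) + (-726) + (55) + (8) = -5987; answer -5987
Part 3: W2 = -5987; r = 8; a(3) = 3*(-46) + 3*(44) - 2*(8) = -22; iterating: a(3)=-22, a(4)=-292, a(5)=-850, a(6)=-3382, a(7)=-12112, a(8)=-44782, a(9)=-163918, a(10)=-601876, a(11)=-2207818, a(12)=-8101246, a(13)=-29723440; answer -29723440

-29723440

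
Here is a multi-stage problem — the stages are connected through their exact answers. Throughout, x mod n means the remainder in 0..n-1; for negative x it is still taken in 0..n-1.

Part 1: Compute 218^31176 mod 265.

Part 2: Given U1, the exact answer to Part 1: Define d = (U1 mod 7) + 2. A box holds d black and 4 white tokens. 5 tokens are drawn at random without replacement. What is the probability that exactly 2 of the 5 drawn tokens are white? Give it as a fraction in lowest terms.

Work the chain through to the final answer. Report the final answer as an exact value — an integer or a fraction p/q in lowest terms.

Part 1: squarings mod 265: 218^1=218, 218^2=89, 218^4=236, 218^8=46, 218^16=261, 218^32=16, 218^64=256, 218^128=81, 218^256=201, 218^512=121, 218^1024=66, 218^2048=116, 218^4096=206, 218^8192=36, 218^16384=236; 218^31176 = 218^8 * 218^64 * 218^128 * 218^256 * 218^2048 * 218^4096 * 218^8192 * 218^16384 = 36 (mod 265); answer 36
Part 2: U1 = 36; d = 3; total draws C(7,5) = 21; favorable C(4,2)*C(3,3) = 6; P = 2/7; answer 2/7

2/7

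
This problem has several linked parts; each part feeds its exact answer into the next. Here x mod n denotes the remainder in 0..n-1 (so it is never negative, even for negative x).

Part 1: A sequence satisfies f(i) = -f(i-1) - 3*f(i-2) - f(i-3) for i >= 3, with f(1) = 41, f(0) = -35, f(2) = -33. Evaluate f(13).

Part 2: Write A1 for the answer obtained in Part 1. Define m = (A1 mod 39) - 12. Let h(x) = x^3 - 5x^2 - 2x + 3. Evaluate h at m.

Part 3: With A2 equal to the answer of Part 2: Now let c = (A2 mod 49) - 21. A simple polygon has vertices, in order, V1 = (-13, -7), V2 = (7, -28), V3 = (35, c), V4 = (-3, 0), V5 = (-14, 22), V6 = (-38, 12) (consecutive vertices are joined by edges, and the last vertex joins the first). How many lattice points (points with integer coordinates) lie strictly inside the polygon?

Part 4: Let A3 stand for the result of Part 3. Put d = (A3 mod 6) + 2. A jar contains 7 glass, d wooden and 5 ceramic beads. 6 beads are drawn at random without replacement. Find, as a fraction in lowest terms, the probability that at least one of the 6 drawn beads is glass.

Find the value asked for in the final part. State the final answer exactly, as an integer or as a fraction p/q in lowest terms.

283/286

Part 1: f(3) = -1*(-33) - 3*(41) - 1*(-35) = -55; iterating: f(3)=-55, f(4)=113, f(5)=85, f(6)=-369, f(7)=1, f(8)=1021, f(9)=-655, f(10)=-2409, f(11)=3353, f(12)=4529, f(13)=-12179; answer -12179
Part 2: A1 = -12179; m = 16; 1*(16)^3 - 5*(16)^2 - 2*(16)^1 + 3 = (4096) + (-1280) + (-32) + (3) = 2787; answer 2787
Part 3: A2 = 2787; c = 22; cross terms: (-13*-28 - 7*-7)=413, (7*22 - 35*-28)=1134, (35*0 - -3*22)=66, (-3*22 - -14*0)=-66, (-14*12 - -38*22)=668, (-38*-7 - -13*12)=422; twice the area = |2637| = 2637; area = 2637/2; boundary points = 1 + 2 + 2 + 11 + 2 + 1 = 19; strictly interior points = area - boundary/2 + 1 = 1310; answer 1310
Part 4: A3 = 1310; d = 4; total draws C(16,6) = 8008; complement C(9,6) = 84; favorable 8008 - 84 = 7924; P = 283/286; answer 283/286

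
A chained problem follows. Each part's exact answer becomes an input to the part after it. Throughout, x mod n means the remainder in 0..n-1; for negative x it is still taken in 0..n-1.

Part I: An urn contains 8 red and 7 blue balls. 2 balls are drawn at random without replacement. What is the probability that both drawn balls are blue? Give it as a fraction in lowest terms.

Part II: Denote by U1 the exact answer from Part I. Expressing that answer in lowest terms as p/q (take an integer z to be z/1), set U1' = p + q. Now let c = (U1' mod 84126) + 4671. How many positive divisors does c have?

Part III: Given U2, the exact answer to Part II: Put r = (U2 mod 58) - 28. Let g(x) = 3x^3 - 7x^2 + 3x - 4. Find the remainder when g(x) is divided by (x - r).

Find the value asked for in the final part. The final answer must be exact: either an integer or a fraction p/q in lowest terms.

-45580

Part I: total draws C(15,2) = 105; favorable C(7,2) = 21; P = 1/5; answer 1/5
Part II: U1 = 1/5; threaded value p + q = 6; c = 4677; 4677 = 3 * 1559; number of divisors = (1+1) * (1+1) = 4; answer 4
Part III: U2 = 4; r = -24; remainder = value at the root: 3*(-24)^3 - 7*(-24)^2 + 3*(-24)^1 - 4 = (-41472) + (-4032) + (-72) + (-4) = -45580; answer -45580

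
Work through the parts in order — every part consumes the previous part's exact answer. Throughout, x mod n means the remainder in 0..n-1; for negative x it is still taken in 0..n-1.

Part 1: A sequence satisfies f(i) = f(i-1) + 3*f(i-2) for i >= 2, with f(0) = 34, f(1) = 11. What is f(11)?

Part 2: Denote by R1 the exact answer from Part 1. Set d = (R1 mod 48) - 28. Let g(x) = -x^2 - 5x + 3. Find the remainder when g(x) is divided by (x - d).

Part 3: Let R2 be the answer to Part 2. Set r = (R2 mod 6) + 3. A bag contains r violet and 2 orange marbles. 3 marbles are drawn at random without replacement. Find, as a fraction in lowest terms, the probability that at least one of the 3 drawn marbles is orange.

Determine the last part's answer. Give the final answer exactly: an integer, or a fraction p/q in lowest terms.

Part 1: f(2) = 1*(11) + 3*(34) = 113; iterating: f(2)=113, f(3)=146, f(4)=485, f(5)=923, f(6)=2378, f(7)=5147, f(8)=12281, f(9)=27722, f(10)=64565, f(11)=147731; answer 147731
Part 2: R1 = 147731; d = 7; remainder = value at the root: -1*(7)^2 - 5*(7)^1 + 3 = (-49) + (-35) + (3) = -81; answer -81
Part 3: R2 = -81; r = 6; total draws C(8,3) = 56; complement C(6,3) = 20; favorable 56 - 20 = 36; P = 9/14; answer 9/14

9/14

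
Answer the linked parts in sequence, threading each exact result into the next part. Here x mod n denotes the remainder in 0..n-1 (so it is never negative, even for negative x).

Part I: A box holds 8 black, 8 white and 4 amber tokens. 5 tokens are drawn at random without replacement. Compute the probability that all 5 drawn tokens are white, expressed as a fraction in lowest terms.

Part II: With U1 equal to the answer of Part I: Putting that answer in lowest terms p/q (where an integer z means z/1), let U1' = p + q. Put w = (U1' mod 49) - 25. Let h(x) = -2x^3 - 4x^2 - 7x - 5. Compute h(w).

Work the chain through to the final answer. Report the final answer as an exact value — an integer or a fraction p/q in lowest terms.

-1850

Part I: total draws C(20,5) = 15504; favorable C(8,5) = 56; P = 7/1938; answer 7/1938
Part II: U1 = 7/1938; threaded value p + q = 1945; w = 9; -2*(9)^3 - 4*(9)^2 - 7*(9)^1 - 5 = (-1458) + (-324) + (-63) + (-5) = -1850; answer -1850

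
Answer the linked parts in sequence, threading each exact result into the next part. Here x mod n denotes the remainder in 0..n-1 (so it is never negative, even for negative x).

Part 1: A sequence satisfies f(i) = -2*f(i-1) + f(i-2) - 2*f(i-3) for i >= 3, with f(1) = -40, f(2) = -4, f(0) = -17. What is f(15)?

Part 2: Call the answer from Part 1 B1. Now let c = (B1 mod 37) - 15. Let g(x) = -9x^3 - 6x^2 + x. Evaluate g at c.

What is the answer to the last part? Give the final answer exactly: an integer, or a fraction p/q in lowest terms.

Part 1: f(3) = -2*(-4) + 1*(-40) - 2*(-17) = 2; iterating: f(3)=2, f(4)=72, f(5)=-134, f(6)=336, f(7)=-950, f(8)=2504, f(9)=-6630, f(10)=17664, f(11)=-46966, f(12)=124856, f(13)=-332006, f(14)=882800, f(15)=-2347318; answer -2347318
Part 2: B1 = -2347318; c = 21; -9*(21)^3 - 6*(21)^2 + 1*(21)^1 = (-83349) + (-2646) + (21) = -85974; answer -85974

-85974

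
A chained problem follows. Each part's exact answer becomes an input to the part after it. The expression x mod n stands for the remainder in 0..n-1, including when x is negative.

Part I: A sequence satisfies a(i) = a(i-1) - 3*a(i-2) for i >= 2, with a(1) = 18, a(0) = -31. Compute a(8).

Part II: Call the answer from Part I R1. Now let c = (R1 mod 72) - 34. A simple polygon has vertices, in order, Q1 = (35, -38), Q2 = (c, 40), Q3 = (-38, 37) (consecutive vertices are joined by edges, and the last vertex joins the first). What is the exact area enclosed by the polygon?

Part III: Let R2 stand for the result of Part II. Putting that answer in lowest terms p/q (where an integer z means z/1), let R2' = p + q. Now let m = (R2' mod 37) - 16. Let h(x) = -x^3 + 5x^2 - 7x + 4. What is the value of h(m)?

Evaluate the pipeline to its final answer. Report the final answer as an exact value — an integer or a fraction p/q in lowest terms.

Part I: a(2) = 1*(18) - 3*(-31) = 111; iterating: a(2)=111, a(3)=57, a(4)=-276, a(5)=-447, a(6)=381, a(7)=1722, a(8)=579; answer 579
Part II: R1 = 579; c = -31; cross terms: (35*40 - -31*-38)=222, (-31*37 - -38*40)=373, (-38*-38 - 35*37)=149; twice the area = |744| = 744; area = 372; answer 372
Part III: R2 = 372; threaded value p + q = 373; m = -13; -1*(-13)^3 + 5*(-13)^2 - 7*(-13)^1 + 4 = (2197) + (845) + (91) + (4) = 3137; answer 3137

3137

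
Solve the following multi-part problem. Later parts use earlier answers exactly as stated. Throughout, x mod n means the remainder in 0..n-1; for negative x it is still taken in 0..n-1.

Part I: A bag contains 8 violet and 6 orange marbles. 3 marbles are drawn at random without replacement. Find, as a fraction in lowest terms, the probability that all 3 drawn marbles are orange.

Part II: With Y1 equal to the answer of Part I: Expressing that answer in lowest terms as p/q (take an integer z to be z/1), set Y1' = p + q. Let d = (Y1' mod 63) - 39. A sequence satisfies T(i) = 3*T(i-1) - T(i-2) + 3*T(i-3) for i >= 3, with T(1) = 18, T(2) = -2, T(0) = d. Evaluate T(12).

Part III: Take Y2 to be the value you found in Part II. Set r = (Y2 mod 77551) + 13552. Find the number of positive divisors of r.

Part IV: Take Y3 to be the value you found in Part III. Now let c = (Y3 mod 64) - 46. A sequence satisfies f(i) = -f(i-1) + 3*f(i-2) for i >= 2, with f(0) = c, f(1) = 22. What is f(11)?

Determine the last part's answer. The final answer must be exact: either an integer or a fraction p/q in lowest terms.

93796

Part I: total draws C(14,3) = 364; favorable C(6,3) = 20; P = 5/91; answer 5/91
Part II: Y1 = 5/91; threaded value p + q = 96; d = -6; T(3) = 3*(-2) - 1*(18) + 3*(-6) = -42; iterating: T(3)=-42, T(4)=-70, T(5)=-174, T(6)=-578, T(7)=-1770, T(8)=-5254, T(9)=-15726, T(10)=-47234, T(11)=-141738, T(12)=-425158; answer -425158
Part III: Y2 = -425158; r = 53700; 53700 = 2^2 * 3 * 5^2 * 179; number of divisors = (2+1) * (1+1) * (2+1) * (1+1) = 36; answer 36
Part IV: Y3 = 36; c = -10; f(2) = -1*(22) + 3*(-10) = -52; iterating: f(2)=-52, f(3)=118, f(4)=-274, f(5)=628, f(6)=-1450, f(7)=3334, f(8)=-7684, f(9)=17686, f(10)=-40738, f(11)=93796; answer 93796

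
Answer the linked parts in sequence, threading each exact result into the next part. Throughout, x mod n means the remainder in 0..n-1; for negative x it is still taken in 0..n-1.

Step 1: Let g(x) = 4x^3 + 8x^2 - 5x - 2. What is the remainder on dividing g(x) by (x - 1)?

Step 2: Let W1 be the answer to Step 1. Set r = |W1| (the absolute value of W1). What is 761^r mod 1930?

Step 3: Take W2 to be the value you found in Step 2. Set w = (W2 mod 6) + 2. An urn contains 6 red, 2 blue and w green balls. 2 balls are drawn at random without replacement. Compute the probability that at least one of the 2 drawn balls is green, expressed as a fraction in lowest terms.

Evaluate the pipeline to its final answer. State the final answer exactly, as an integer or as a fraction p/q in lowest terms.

11/15

Step 1: remainder = value at the root: 4*(1)^3 + 8*(1)^2 - 5*(1)^1 - 2 = (4) + (8) + (-5) + (-2) = 5; answer 5
Step 2: W1 = 5; r = 5; squarings mod 1930: 761^1=761, 761^2=121, 761^4=1131; 761^5 = 761^1 * 761^4 = 1841 (mod 1930); answer 1841
Step 3: W2 = 1841; w = 7; total draws C(15,2) = 105; complement C(8,2) = 28; favorable 105 - 28 = 77; P = 11/15; answer 11/15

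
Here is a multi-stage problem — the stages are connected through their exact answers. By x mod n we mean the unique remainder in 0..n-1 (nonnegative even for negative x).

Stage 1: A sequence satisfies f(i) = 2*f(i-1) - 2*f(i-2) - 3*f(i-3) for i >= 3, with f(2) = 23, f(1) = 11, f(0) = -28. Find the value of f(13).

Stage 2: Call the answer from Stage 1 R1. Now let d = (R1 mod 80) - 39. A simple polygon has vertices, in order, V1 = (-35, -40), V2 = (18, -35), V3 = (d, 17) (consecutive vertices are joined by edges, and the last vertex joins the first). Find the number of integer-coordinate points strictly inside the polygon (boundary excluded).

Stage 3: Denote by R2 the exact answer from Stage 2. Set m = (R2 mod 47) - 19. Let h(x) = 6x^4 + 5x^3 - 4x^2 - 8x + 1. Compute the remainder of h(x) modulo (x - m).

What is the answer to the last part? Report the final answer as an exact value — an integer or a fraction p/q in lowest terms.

Stage 1: f(3) = 2*(23) - 2*(11) - 3*(-28) = 108; iterating: f(3)=108, f(4)=137, f(5)=-11, f(6)=-620, f(7)=-1629, f(8)=-1985, f(9)=1148, f(10)=11153, f(11)=25965, f(12)=26180, f(13)=-33029; answer -33029
Stage 2: R1 = -33029; d = -28; cross terms: (-35*-35 - 18*-40)=1945, (18*17 - -28*-35)=-674, (-28*-40 - -35*17)=1715; twice the area = |2986| = 2986; area = 1493; boundary points = 1 + 2 + 1 = 4; strictly interior points = area - boundary/2 + 1 = 1492; answer 1492
Stage 3: R2 = 1492; m = 16; remainder = value at the root: 6*(16)^4 + 5*(16)^3 - 4*(16)^2 - 8*(16)^1 + 1 = (393216) + (20480) + (-1024) + (-128) + (1) = 412545; answer 412545

412545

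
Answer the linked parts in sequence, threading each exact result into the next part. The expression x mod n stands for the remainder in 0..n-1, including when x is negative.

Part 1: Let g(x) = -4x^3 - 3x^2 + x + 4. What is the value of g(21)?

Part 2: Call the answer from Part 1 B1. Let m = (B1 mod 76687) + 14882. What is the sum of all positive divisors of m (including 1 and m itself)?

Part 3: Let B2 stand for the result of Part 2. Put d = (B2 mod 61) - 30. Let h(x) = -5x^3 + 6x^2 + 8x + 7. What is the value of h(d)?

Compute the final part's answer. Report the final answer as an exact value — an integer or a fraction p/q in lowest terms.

Part 1: -4*(21)^3 - 3*(21)^2 + 1*(21)^1 + 4 = (-37044) + (-1323) + (21) + (4) = -38342; answer -38342
Part 2: B1 = -38342; m = 53227; 53227 = 17 * 31 * 101; sigma = (1 + 17) * (1 + 31) * (1 + 101) = 18 * 32 * 102 = 58752; answer 58752
Part 3: B2 = 58752; d = -21; -5*(-21)^3 + 6*(-21)^2 + 8*(-21)^1 + 7 = (46305) + (2646) + (-168) + (7) = 48790; answer 48790

48790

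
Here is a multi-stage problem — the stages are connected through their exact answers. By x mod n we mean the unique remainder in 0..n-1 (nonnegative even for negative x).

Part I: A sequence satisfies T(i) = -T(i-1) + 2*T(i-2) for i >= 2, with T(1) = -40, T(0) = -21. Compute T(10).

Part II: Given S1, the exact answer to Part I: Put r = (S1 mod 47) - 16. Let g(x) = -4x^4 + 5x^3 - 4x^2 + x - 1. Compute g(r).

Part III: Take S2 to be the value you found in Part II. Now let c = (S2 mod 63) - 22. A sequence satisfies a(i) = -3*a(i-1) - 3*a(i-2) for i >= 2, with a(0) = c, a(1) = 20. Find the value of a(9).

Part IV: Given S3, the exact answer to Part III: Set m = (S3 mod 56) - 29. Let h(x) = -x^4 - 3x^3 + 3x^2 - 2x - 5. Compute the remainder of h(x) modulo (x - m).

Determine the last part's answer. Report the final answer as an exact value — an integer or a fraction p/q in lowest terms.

-46093

Part I: T(2) = -1*(-40) + 2*(-21) = -2; iterating: T(2)=-2, T(3)=-78, T(4)=74, T(5)=-230, T(6)=378, T(7)=-838, T(8)=1594, T(9)=-3270, T(10)=6458; answer 6458
Part II: S1 = 6458; r = 3; -4*(3)^4 + 5*(3)^3 - 4*(3)^2 + 1*(3)^1 - 1 = (-324) + (135) + (-36) + (3) + (-1) = -223; answer -223
Part III: S2 = -223; c = 7; a(2) = -3*(20) - 3*(7) = -81; iterating: a(2)=-81, a(3)=183, a(4)=-306, a(5)=369, a(6)=-189, a(7)=-540, a(8)=2187, a(9)=-4941; answer -4941
Part IV: S3 = -4941; m = 14; remainder = value at the root: -1*(14)^4 - 3*(14)^3 + 3*(14)^2 - 2*(14)^1 - 5 = (-38416) + (-8232) + (588) + (-28) + (-5) = -46093; answer -46093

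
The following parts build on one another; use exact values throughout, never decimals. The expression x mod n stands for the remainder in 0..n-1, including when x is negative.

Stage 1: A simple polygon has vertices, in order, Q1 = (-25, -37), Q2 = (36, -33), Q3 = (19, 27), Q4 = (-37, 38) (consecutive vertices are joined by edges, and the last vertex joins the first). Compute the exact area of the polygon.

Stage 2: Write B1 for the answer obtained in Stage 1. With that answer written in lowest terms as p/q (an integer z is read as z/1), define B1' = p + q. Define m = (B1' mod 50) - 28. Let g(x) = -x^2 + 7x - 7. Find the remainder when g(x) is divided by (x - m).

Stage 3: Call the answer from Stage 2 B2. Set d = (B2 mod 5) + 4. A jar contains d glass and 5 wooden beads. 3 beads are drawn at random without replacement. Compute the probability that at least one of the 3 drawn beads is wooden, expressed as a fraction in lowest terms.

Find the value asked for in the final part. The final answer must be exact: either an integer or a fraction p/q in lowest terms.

115/143

Stage 1: cross terms: (-25*-33 - 36*-37)=2157, (36*27 - 19*-33)=1599, (19*38 - -37*27)=1721, (-37*-37 - -25*38)=2319; twice the area = |7796| = 7796; area = 3898; answer 3898
Stage 2: B1 = 3898; threaded value p + q = 3899; m = 21; remainder = value at the root: -1*(21)^2 + 7*(21)^1 - 7 = (-441) + (147) + (-7) = -301; answer -301
Stage 3: B2 = -301; d = 8; total draws C(13,3) = 286; complement C(8,3) = 56; favorable 286 - 56 = 230; P = 115/143; answer 115/143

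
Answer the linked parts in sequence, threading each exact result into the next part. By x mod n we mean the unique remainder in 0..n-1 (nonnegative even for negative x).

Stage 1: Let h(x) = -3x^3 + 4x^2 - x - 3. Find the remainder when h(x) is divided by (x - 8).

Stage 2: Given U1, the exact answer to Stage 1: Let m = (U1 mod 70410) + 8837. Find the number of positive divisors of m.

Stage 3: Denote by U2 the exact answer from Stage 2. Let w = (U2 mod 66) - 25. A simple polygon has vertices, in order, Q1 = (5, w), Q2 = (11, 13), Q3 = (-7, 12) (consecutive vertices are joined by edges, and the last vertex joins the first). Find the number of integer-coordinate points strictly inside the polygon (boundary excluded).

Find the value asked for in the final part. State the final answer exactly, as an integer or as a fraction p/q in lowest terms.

284

Stage 1: remainder = value at the root: -3*(8)^3 + 4*(8)^2 - 1*(8)^1 - 3 = (-1536) + (256) + (-8) + (-3) = -1291; answer -1291
Stage 2: U1 = -1291; m = 77956; 77956 = 2^2 * 19489; number of divisors = (2+1) * (1+1) = 6; answer 6
Stage 3: U2 = 6; w = -19; cross terms: (5*13 - 11*-19)=274, (11*12 - -7*13)=223, (-7*-19 - 5*12)=73; twice the area = |570| = 570; area = 285; boundary points = 2 + 1 + 1 = 4; strictly interior points = area - boundary/2 + 1 = 284; answer 284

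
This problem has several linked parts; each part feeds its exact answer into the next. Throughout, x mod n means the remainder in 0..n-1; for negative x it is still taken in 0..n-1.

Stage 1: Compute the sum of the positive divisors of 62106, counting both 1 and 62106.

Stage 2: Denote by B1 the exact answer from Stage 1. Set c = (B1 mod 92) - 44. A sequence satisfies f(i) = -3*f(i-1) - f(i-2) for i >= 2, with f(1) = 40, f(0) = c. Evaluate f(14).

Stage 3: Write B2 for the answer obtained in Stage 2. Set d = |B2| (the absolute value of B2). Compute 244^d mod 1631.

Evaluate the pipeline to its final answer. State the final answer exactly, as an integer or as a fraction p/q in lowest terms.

428

Stage 1: 62106 = 2 * 3 * 11 * 941; sigma = (1 + 2) * (1 + 3) * (1 + 11) * (1 + 941) = 3 * 4 * 12 * 942 = 135648; answer 135648
Stage 2: B1 = 135648; c = -4; f(2) = -3*(40) - 1*(-4) = -116; iterating: f(2)=-116, f(3)=308, f(4)=-808, f(5)=2116, f(6)=-5540, f(7)=14504, f(8)=-37972, f(9)=99412, f(10)=-260264, f(11)=681380, f(12)=-1783876, f(13)=4670248, f(14)=-12226868; answer -12226868
Stage 3: B2 = -12226868; d = 12226868; squarings mod 1631: 244^1=244, 244^2=820, 244^4=428, 244^8=512, 244^16=1184, 244^32=827, 244^64=540, 244^128=1282, 244^256=1107, 244^512=568, 244^1024=1317, 244^2048=736, 244^4096=204, 244^8192=841, 244^16384=1058, 244^32768=498, 244^65536=92, 244^131072=309, 244^262144=883, 244^524288=71, 244^1048576=148, 244^2097152=701, 244^4194304=470, 244^8388608=715; 244^12226868 = 244^4 * 244^16 * 244^32 * 244^256 * 244^4096 * 244^32768 * 244^131072 * 244^524288 * 244^1048576 * 244^2097152 * 244^8388608 = 428 (mod 1631); answer 428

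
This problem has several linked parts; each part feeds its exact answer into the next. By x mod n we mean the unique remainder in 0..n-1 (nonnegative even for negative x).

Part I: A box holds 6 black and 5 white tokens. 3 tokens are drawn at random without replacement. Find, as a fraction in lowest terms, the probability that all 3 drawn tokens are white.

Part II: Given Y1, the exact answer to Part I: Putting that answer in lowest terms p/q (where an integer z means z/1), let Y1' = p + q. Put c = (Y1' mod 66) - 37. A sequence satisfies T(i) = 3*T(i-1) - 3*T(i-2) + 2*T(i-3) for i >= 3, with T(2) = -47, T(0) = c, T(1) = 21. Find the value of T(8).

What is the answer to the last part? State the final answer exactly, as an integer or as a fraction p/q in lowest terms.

Part I: total draws C(11,3) = 165; favorable C(5,3) = 10; P = 2/33; answer 2/33
Part II: Y1 = 2/33; threaded value p + q = 35; c = -2; T(3) = 3*(-47) - 3*(21) + 2*(-2) = -208; iterating: T(3)=-208, T(4)=-441, T(5)=-793, T(6)=-1472, T(7)=-2919, T(8)=-5927; answer -5927

-5927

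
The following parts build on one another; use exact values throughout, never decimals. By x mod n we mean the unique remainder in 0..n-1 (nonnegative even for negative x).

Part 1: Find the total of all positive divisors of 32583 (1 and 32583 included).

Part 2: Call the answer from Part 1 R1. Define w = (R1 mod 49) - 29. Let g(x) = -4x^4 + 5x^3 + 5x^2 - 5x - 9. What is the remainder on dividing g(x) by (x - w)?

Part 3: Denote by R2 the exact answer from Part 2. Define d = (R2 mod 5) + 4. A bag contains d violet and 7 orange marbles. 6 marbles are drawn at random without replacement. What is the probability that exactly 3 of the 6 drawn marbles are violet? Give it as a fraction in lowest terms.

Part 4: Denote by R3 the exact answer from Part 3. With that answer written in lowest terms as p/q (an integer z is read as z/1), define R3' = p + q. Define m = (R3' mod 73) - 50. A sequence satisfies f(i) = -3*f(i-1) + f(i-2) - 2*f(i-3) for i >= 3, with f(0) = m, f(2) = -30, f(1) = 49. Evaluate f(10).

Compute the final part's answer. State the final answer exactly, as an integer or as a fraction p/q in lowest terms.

Part 1: 32583 = 3 * 10861; sigma = (1 + 3) * (1 + 10861) = 4 * 10862 = 43448; answer 43448
Part 2: R1 = 43448; w = 5; remainder = value at the root: -4*(5)^4 + 5*(5)^3 + 5*(5)^2 - 5*(5)^1 - 9 = (-2500) + (625) + (125) + (-25) + (-9) = -1784; answer -1784
Part 3: R2 = -1784; d = 5; total draws C(12,6) = 924; favorable C(5,3)*C(7,3) = 350; P = 25/66; answer 25/66
Part 4: R3 = 25/66; threaded value p + q = 91; m = -32; f(3) = -3*(-30) + 1*(49) - 2*(-32) = 203; iterating: f(3)=203, f(4)=-737, f(5)=2474, f(6)=-8565, f(7)=29643, f(8)=-102442, f(9)=354099, f(10)=-1224025; answer -1224025

-1224025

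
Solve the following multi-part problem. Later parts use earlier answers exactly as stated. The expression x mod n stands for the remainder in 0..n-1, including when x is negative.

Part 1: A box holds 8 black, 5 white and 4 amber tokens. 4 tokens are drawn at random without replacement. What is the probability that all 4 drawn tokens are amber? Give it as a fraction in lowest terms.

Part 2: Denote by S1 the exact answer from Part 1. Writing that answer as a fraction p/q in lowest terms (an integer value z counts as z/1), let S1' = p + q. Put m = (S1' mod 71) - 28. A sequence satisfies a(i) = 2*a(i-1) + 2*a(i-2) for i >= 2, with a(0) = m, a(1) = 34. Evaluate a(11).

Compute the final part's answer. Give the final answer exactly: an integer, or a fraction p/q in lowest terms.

Part 1: total draws C(17,4) = 2380; favorable C(4,4) = 1; P = 1/2380; answer 1/2380
Part 2: S1 = 1/2380; threaded value p + q = 2381; m = 10; a(2) = 2*(34) + 2*(10) = 88; iterating: a(2)=88, a(3)=244, a(4)=664, a(5)=1816, a(6)=4960, a(7)=13552, a(8)=37024, a(9)=101152, a(10)=276352, a(11)=755008; answer 755008

755008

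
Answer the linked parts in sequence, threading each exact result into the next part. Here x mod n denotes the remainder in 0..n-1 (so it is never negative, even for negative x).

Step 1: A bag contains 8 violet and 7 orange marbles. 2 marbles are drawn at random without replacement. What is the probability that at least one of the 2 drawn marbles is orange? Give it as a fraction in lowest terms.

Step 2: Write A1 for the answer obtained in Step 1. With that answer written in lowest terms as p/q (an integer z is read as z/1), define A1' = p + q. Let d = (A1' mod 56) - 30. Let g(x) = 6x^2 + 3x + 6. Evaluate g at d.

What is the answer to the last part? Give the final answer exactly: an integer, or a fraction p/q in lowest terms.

Step 1: total draws C(15,2) = 105; complement C(8,2) = 28; favorable 105 - 28 = 77; P = 11/15; answer 11/15
Step 2: A1 = 11/15; threaded value p + q = 26; d = -4; 6*(-4)^2 + 3*(-4)^1 + 6 = (96) + (-12) + (6) = 90; answer 90

90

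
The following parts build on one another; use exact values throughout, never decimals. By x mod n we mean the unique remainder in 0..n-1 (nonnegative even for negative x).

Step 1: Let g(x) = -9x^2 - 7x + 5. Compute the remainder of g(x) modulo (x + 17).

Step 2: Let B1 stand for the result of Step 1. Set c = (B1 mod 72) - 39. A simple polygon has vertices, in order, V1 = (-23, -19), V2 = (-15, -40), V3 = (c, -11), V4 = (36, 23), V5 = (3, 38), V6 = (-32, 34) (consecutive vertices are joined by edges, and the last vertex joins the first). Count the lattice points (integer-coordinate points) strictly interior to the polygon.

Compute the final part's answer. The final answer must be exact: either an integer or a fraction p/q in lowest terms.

Step 1: remainder = value at the root: -9*(-17)^2 - 7*(-17)^1 + 5 = (-2601) + (119) + (5) = -2477; answer -2477
Step 2: B1 = -2477; c = 4; cross terms: (-23*-40 - -15*-19)=635, (-15*-11 - 4*-40)=325, (4*23 - 36*-11)=488, (36*38 - 3*23)=1299, (3*34 - -32*38)=1318, (-32*-19 - -23*34)=1390; twice the area = |5455| = 5455; area = 5455/2; boundary points = 1 + 1 + 2 + 3 + 1 + 1 = 9; strictly interior points = area - boundary/2 + 1 = 2724; answer 2724

2724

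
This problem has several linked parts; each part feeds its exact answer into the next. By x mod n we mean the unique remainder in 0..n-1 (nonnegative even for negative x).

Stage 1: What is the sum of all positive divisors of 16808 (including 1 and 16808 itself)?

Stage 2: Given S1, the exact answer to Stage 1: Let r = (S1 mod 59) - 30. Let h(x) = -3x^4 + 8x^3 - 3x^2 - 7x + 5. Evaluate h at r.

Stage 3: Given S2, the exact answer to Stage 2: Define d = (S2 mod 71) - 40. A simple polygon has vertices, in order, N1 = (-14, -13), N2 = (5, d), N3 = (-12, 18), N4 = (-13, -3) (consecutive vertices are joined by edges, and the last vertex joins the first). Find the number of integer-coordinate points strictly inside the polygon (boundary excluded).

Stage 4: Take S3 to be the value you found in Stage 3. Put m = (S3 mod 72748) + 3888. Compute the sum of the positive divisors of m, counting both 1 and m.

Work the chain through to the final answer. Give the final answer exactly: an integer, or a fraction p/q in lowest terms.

Stage 1: 16808 = 2^3 * 11 * 191; sigma = (1 + 2 + 4 + 8) * (1 + 11) * (1 + 191) = 15 * 12 * 192 = 34560; answer 34560
Stage 2: S1 = 34560; r = 15; -3*(15)^4 + 8*(15)^3 - 3*(15)^2 - 7*(15)^1 + 5 = (-151875) + (27000) + (-675) + (-105) + (5) = -125650; answer -125650
Stage 3: S2 = -125650; d = -20; cross terms: (-14*-20 - 5*-13)=345, (5*18 - -12*-20)=-150, (-12*-3 - -13*18)=270, (-13*-13 - -14*-3)=127; twice the area = |592| = 592; area = 296; boundary points = 1 + 1 + 1 + 1 = 4; strictly interior points = area - boundary/2 + 1 = 295; answer 295
Stage 4: S3 = 295; m = 4183; 4183 = 47 * 89; sigma = (1 + 47) * (1 + 89) = 48 * 90 = 4320; answer 4320

4320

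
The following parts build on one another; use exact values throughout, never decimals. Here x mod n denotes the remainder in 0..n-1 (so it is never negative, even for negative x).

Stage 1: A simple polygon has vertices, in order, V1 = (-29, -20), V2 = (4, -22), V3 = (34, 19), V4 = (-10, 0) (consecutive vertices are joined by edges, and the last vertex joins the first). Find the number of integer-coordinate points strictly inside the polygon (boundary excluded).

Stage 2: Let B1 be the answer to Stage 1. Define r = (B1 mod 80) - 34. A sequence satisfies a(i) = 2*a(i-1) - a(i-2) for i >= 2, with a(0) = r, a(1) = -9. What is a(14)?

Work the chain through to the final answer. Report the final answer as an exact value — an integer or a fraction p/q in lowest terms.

Stage 1: cross terms: (-29*-22 - 4*-20)=718, (4*19 - 34*-22)=824, (34*0 - -10*19)=190, (-10*-20 - -29*0)=200; twice the area = |1932| = 1932; area = 966; boundary points = 1 + 1 + 1 + 1 = 4; strictly interior points = area - boundary/2 + 1 = 965; answer 965
Stage 2: B1 = 965; r = -29; a(2) = 2*(-9) - 1*(-29) = 11; iterating: a(2)=11, a(3)=31, a(4)=51, a(5)=71, a(6)=91, a(7)=111, a(8)=131, a(9)=151, a(10)=171, a(11)=191, a(12)=211, a(13)=231, a(14)=251; answer 251

251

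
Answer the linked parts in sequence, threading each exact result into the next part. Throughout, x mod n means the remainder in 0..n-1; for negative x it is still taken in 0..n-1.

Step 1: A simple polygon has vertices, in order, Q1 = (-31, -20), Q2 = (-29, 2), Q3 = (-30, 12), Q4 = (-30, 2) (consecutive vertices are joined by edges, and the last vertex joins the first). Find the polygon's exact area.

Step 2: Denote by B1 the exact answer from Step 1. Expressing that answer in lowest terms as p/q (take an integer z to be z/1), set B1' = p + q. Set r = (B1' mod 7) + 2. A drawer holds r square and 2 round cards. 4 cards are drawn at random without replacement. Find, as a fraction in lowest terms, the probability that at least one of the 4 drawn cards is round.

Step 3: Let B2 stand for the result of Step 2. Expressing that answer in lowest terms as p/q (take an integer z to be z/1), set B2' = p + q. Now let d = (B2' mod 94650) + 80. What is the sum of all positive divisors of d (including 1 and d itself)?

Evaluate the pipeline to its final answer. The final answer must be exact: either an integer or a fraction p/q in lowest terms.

128

Step 1: cross terms: (-31*2 - -29*-20)=-642, (-29*12 - -30*2)=-288, (-30*2 - -30*12)=300, (-30*-20 - -31*2)=662; twice the area = |32| = 32; area = 16; answer 16
Step 2: B1 = 16; threaded value p + q = 17; r = 5; total draws C(7,4) = 35; complement C(5,4) = 5; favorable 35 - 5 = 30; P = 6/7; answer 6/7
Step 3: B2 = 6/7; threaded value p + q = 13; d = 93; 93 = 3 * 31; sigma = (1 + 3) * (1 + 31) = 4 * 32 = 128; answer 128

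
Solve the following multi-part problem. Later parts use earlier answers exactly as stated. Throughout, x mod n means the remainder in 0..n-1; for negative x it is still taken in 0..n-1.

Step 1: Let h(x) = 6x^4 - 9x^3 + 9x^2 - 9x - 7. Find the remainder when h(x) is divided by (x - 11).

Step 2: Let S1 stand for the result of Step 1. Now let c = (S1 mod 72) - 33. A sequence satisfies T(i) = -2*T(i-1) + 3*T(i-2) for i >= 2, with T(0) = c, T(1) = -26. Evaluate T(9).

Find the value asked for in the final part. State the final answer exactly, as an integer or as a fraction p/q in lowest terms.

Step 1: remainder = value at the root: 6*(11)^4 - 9*(11)^3 + 9*(11)^2 - 9*(11)^1 - 7 = (87846) + (-11979) + (1089) + (-99) + (-7) = 76850; answer 76850
Step 2: S1 = 76850; c = -7; T(2) = -2*(-26) + 3*(-7) = 31; iterating: T(2)=31, T(3)=-140, T(4)=373, T(5)=-1166, T(6)=3451, T(7)=-10400, T(8)=31153, T(9)=-93506; answer -93506

-93506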